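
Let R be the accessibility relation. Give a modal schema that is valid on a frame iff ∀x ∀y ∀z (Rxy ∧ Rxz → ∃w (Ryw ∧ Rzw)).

◇□p → □◇p

A defining formula is ◇□p → □◇p (the .2 axiom).
Suppose ◇□p→□◇p is valid. Take Rxy, Rxz and set V(p)={w : Ryw}. Then □p at y so ◇□p at x, so □◇p at x, so ◇p at z, giving w with Rzw and Ryw.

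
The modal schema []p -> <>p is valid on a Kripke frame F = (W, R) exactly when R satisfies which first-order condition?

Suppose □p→◇p is valid. At any x set V(p)=W. Then □p at x, so ◇p at x, so x has a successor.

Seriality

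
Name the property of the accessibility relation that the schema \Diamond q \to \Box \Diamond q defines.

the Euclidean property: \forall x \forall y \forall z (Rxy \wedge Rxz \to Ryz)

Suppose ◇q→□◇q is valid. Take Rxy, Rxz and set V(q)={y}. Then ◇q at x, so □◇q at x, so ◇q at z, so some w with Rzw has q; w=y, i.e. Rzy. By symmetry of the argument, Ryz.
Conversely, any frame satisfying \forall x \forall y \forall z (Rxy \wedge Rxz \to Ryz) validates the schema.
Frame condition: \forall x \forall y \forall z (Rxy \wedge Rxz \to Ryz).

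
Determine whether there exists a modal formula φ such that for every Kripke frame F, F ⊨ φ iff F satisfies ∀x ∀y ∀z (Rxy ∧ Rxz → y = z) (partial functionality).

Yes — defined by ◇q → □q

Yes: it is partial functionality, defined by the CD schema ◇q → □q.
Suppose ◇q→□q is valid. Take Rxy, Rxz and set V(q)={y}. Then ◇q at x, so □q at x, so q at z, i.e. z=y.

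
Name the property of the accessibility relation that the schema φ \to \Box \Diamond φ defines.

Suppose φ→□◇φ is valid. Take Rxy and set V(φ)={x}. Then φ at x, so □◇φ at x, so ◇φ at y, so some z with Ryz has φ; z=x, i.e. Ryx.
Conversely, on a frame with symmetry the schema holds at every world under every valuation.
So the correspondent is symmetry.

Symmetry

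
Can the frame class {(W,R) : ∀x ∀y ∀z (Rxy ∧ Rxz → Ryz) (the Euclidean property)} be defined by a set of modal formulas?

Yes: it is the Euclidean property, defined by the 5 schema ◇p → □◇p.
Suppose ◇p→□◇p is valid. Take Rxy, Rxz and set V(p)={y}. Then ◇p at x, so □◇p at x, so ◇p at z, so some w with Rzw has p; w=y, i.e. Rzy. By symmetry of the argument, Ryz.

Definable; ◇p → □◇p defines it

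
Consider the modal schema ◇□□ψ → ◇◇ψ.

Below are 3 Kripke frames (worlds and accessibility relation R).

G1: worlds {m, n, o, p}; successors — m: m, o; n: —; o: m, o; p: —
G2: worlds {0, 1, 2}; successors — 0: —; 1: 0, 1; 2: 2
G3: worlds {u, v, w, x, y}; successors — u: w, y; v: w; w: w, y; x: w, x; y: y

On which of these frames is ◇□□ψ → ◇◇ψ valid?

This is the axiom for a generalized confluence (Geach) condition; its first-order frame correspondent is ∀x ∀y (xRy → ∃w (yR²w ∧ xR²w)).
G1: satisfies the condition.
G2: fails — 1R0 but no w with 0R²w and 1R²w.
G3: satisfies the condition.

G1, G3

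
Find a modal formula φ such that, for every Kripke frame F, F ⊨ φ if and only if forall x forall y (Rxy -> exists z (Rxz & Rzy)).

□□ψ → □ψ

This is density; the standard corresponding axiom is C4: □□ψ → □ψ.
Suppose □□ψ→□ψ is valid. Take Rxy and set V(ψ)={w : xR²w}. Then □□ψ at x, so □ψ at x, so ψ at y, i.e. ∃z(Rxz∧Rzy).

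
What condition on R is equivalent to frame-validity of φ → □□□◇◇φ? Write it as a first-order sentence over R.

∀x ∀z (xR³z → ∃w (x = w ∧ zR²w))

This is a Sahlqvist (Geach-type) schema ◇^0□^0φ → □^3◇^2φ.
First-order correspondent: ∀x ∀z (xR³z → ∃w (x = w ∧ zR²w)).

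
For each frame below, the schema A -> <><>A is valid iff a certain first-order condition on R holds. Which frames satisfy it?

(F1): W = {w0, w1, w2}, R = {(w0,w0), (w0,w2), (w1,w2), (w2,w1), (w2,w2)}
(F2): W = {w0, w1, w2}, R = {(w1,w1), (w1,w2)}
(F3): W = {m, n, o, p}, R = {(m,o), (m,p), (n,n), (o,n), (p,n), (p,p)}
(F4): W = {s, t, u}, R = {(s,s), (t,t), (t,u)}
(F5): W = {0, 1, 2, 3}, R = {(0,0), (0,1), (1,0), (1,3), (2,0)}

(F1)

This is the axiom for a generalized confluence (Geach) condition; its first-order frame correspondent is forall x exists w (x = w & x R^2 w).
(F1): ✓.
(F2): fails — at w0 but no w with w0=w and w0R²w.
(F3): fails — at m but no w with m=w and mR²w.
(F4): fails — at u but no w with u=w and uR²w.
(F5): fails — at 2 but no w with 2=w and 2R²w.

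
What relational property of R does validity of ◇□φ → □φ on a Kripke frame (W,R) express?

Equivalently (dual form): ◇φ → □◇φ.
Suppose ◇φ→□◇φ is valid. Take Rxy, Rxz and set V(φ)={y}. Then ◇φ at x, so □◇φ at x, so ◇φ at z, so some w with Rzw has φ; w=y, i.e. Rzy. By symmetry of the argument, Ryz.
Conversely, any frame satisfying ∀x ∀y ∀z (Rxy ∧ Rxz → Ryz) validates the schema.
So the correspondent is the Euclidean property.

the Euclidean property: ∀x ∀y ∀z (Rxy ∧ Rxz → Ryz)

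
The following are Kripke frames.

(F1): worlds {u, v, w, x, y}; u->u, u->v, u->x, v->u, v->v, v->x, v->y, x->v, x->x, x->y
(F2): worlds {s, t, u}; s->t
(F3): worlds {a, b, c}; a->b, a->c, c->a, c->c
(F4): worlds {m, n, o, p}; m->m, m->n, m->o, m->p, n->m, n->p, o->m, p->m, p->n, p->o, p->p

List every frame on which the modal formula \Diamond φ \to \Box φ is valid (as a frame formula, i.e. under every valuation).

This is the axiom for partial functionality; its first-order frame correspondent is \forall x \forall y \forall z (Rxy \wedge Rxz \to y = z).
(F1): fails — u sees both u and v.
(F2): condition met.
(F3): fails — a sees both b and c.
(F4): fails — m sees both m and n.

(F2)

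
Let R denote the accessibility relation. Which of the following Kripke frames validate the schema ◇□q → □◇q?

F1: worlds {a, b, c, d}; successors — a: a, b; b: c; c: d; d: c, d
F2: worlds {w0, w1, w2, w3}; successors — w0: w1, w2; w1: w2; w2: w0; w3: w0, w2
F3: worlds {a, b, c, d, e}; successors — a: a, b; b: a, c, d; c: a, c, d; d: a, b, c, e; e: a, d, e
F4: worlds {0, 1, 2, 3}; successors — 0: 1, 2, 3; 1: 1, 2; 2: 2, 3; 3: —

F3

Frame correspondent (Sahlqvist): ∀x ∀y ∀z (Rxy ∧ Rxz → ∃w (Ryw ∧ Rzw)) — i.e. convergence.
F1: fails — Rab and Raa but b and a have no common successor.
F2: fails — Rw0w1 and Rw0w2 but w1 and w2 have no common successor.
F3: condition met.
F4: fails — R02 and R03 but 2 and 3 have no common successor.
Valid on: F3.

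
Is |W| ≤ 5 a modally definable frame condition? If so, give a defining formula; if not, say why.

No — not modally definable

Any modally definable frame class is closed under disjoint unions.
Any modal formula valid on each of 6 disjoint one-world frames is valid on their disjoint union (validity is preserved under disjoint unions). Each one-world frame has |W|=1≤5, but the union has |W|=6.
So the class is not modally definable.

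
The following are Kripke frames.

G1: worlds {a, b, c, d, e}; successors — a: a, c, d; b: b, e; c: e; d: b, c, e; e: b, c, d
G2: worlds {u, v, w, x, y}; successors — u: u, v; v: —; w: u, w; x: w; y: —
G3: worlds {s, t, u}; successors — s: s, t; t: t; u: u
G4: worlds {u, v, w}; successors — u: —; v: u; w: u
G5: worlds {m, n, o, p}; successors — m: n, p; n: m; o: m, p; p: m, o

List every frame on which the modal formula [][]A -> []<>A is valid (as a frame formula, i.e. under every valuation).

Frame correspondent (Sahlqvist): forall x forall z (xRz -> exists w (x R^2 w & zRw)) — i.e. a generalized confluence (Geach) condition.
G1: condition met.
G2: fails — uRv but no t with uR²t and vRt.
G3: condition met.
G4: fails — vRu but no t with vR²t and uRt.
G5: condition met.
Valid on: G1, G3, G5.

G1, G3, G5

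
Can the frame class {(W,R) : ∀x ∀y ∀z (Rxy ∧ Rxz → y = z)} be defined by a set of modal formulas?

Yes: it is partial functionality, defined by the CD schema ◇p → □p.

Yes, by ◇p → □p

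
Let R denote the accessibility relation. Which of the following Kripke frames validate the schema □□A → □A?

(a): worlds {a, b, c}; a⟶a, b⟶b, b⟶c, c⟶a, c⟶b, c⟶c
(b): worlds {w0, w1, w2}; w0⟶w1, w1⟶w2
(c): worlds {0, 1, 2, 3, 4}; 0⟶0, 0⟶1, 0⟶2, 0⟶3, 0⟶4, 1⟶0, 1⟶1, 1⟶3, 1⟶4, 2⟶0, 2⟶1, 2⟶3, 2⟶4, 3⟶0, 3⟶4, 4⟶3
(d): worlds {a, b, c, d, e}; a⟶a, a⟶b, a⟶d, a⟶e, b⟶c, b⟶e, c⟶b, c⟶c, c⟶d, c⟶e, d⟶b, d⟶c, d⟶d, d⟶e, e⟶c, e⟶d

(a), (d)

This is the axiom for density; its first-order frame correspondent is ∀x ∀y (Rxy → ∃z (Rxz ∧ Rzy)).
(a): satisfies the condition.
(b): fails — Rw1w2 but no z with Rw1z and Rzw2.
(c): fails — R43 but no z with R4z and Rz3.
(d): satisfies the condition.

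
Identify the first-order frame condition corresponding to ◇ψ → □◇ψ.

Suppose ◇ψ→□◇ψ is valid. Take Rxy, Rxz and set V(ψ)={y}. Then ◇ψ at x, so □◇ψ at x, so ◇ψ at z, so some w with Rzw has ψ; w=y, i.e. Rzy. By symmetry of the argument, Ryz.

the Euclidean property: ∀x ∀y ∀z (Rxy ∧ Rxz → Ryz)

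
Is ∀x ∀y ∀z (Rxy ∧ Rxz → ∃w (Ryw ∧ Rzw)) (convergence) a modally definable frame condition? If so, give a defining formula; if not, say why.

The condition is convergence. A defining modal formula is ◇□r → □◇r.
Suppose ◇□r→□◇r is valid. Take Rxy, Rxz and set V(r)={w : Ryw}. Then □r at y so ◇□r at x, so □◇r at x, so ◇r at z, giving w with Rzw and Ryw.

Yes, by ◇□r → □◇r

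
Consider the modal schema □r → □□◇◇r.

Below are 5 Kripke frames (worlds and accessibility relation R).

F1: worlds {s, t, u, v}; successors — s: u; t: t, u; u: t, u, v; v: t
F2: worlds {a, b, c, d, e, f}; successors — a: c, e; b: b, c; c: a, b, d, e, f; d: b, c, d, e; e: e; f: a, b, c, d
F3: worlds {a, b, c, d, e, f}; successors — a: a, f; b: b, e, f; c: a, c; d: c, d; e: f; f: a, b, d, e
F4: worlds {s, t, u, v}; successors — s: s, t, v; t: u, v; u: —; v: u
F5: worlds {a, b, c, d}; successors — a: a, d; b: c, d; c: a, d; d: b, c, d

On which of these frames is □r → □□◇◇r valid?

F1, F5

Frame correspondent (Sahlqvist): ∀x ∀z (xR²z → ∃w (xRw ∧ zR²w)) — i.e. a generalized confluence (Geach) condition.
F1: holds.
F2: fails — bR²e but no w with bRw and eR²w.
F3: fails — bR²d but no w with bRw and dR²w.
F4: fails — sR²t but no w with sRw and tR²w.
F5: holds.
Valid on: F1, F5.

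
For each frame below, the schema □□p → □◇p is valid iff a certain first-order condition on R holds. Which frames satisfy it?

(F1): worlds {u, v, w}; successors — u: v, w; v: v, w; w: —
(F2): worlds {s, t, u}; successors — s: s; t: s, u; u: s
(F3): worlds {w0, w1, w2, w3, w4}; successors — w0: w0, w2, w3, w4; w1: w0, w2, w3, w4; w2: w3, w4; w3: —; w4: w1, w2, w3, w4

(F2)

Frame correspondent (Sahlqvist): ∀x ∀z (xRz → ∃w (xR²w ∧ zRw)) — i.e. a generalized confluence (Geach) condition.
(F1): fails — uRw but no t with uR²t and wRt.
(F2): satisfies the condition.
(F3): fails — w0Rw3 but no w with w0R²w and w3Rw.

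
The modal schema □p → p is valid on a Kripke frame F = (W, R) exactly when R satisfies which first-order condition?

reflexivity: ∀x Rxx

Suppose □p→p is valid. At any x set V(p)={w : Rxw}. Then □p holds at x, so p holds at x, i.e. Rxx.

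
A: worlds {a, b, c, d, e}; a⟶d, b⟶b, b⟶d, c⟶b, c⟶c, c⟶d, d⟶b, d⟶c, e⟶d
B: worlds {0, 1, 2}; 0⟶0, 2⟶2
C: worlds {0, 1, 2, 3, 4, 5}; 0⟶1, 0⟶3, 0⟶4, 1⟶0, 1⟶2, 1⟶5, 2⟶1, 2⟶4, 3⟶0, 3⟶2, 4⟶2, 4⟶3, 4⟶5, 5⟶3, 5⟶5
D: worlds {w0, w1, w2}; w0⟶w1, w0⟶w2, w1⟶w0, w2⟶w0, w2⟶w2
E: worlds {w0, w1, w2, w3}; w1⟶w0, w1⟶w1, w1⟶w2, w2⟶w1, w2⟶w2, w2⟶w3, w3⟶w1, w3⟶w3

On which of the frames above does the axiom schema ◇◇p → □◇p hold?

This is the axiom for a generalized confluence (Geach) condition; its first-order frame correspondent is ∀x ∀y ∀z ((xR²y ∧ xRz) → ∃w (y = w ∧ zRw)).
A: fails — bR²c, bRb but no w with c=w and bRw.
B: ✓.
C: fails — 0R²0, 0R4 but no w with 0=w and 4Rw.
D: fails — w0R²w2, w0Rw1 but no w with w2=w and w1Rw.
E: fails — w1R²w0, w1Rw0 but no w with w0=w and w0Rw.
Valid on: B.

B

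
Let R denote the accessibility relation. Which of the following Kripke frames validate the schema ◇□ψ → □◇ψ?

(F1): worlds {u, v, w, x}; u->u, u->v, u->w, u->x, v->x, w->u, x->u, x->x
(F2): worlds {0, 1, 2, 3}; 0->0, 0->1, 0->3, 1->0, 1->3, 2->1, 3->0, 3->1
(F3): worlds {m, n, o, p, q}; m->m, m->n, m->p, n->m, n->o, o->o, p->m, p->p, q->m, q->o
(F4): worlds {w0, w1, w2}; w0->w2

This is the axiom for convergence; its first-order frame correspondent is ∀x ∀y ∀z (Rxy ∧ Rxz → ∃w (Ryw ∧ Rzw)).
(F1): fails — Ruv and Ruw but v and w have no common successor.
(F2): condition met.
(F3): fails — Rno and Rnm but o and m have no common successor.
(F4): fails — Rw0w2 and Rw0w2 but w2 and w2 have no common successor.
Valid on: (F2).

(F2)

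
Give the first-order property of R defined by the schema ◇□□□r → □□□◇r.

∀x ∀y ∀z ((xRy ∧ xR³z) → ∃w (yR³w ∧ zRw))

This is a Sahlqvist (Geach-type) schema ◇^1□^3r → □^3◇^1r.
Minimal-valuation argument: fix x; take any y with xR^1y and any z with xR^3z. Set V(r) to the set of worlds R-reachable from y in exactly 3 steps. Then □^3r holds at y, so the antecedent holds at x; validity forces ◇^1r at z, giving a w with zR^1w and yR^3w.
First-order correspondent: ∀x ∀y ∀z ((xRy ∧ xR³z) → ∃w (yR³w ∧ zRw)).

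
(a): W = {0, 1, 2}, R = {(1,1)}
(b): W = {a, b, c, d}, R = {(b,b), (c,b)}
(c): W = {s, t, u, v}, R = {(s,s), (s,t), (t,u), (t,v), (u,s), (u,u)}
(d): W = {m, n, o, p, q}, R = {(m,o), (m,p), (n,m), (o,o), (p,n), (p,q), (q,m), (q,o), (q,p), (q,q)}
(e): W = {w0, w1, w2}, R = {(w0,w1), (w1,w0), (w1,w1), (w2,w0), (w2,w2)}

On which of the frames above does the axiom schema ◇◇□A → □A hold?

(a), (b)

This is the axiom for a generalized confluence (Geach) condition; its first-order frame correspondent is ∀x ∀y ∀z ((xR²y ∧ xRz) → ∃w (yRw ∧ z = w)).
(a): condition met.
(b): condition met.
(c): fails — sR²t, sRs but no w with tRw and s=w.
(d): fails — mR²n, mRo but no w with nRw and o=w.
(e): fails — w1R²w0, w1Rw0 but no w with w0Rw and w0=w.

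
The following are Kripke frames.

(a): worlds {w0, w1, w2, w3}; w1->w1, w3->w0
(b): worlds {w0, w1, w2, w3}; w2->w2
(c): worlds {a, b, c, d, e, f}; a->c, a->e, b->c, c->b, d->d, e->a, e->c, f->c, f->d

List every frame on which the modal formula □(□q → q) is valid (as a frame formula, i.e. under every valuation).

Frame correspondent (Sahlqvist): ∀x ∀y (Rxy → Ryy) — i.e. shift-reflexivity.
(a): fails — Rw3w0 but not Rw0w0.
(b): condition met.
(c): fails — Rbc but not Rcc.
Valid on: (b).

(b)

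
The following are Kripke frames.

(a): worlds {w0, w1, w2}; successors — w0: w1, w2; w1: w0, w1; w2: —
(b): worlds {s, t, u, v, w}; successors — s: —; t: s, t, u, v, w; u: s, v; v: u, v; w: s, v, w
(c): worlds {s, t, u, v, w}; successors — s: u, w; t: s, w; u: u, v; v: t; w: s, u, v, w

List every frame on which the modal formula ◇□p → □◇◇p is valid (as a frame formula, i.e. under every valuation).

The schema corresponds to a generalized confluence (Geach) condition: ∀x ∀y ∀z ((xRy ∧ xRz) → ∃w (yRw ∧ zR²w)).
(a): fails — w0Rw1, w0Rw2 but no w with w1Rw and w2R²w.
(b): fails — tRs, tRs but no w* with sRw* and sR²w*.
(c): fails — uRu, uRv but no w* with uRw* and vR²w*.

none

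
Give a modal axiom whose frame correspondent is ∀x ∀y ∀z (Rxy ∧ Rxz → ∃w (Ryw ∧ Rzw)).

◇□q → □◇q

A defining formula is ◇□q → □◇q (the .2 axiom).
Suppose ◇□q→□◇q is valid. Take Rxy, Rxz and set V(q)={w : Ryw}. Then □q at y so ◇□q at x, so □◇q at x, so ◇q at z, giving w with Rzw and Ryw.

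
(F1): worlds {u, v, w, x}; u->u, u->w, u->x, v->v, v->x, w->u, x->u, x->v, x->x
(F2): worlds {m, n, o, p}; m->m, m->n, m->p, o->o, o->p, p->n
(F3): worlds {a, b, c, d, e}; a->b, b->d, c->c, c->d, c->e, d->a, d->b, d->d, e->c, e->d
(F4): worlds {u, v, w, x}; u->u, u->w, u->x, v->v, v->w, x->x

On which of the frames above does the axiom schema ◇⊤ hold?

(F1), (F3)

Frame correspondent (Sahlqvist): ∀x ∃y Rxy — i.e. seriality.
(F1): ✓.
(F2): fails — world n has no successor.
(F3): ✓.
(F4): fails — world w has no successor.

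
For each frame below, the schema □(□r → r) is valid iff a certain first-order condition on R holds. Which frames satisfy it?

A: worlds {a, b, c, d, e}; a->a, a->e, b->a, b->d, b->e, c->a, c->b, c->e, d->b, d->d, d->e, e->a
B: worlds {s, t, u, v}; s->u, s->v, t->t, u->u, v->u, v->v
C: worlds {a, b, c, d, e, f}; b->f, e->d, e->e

Frame correspondent (Sahlqvist): ∀x ∀y (Rxy → Ryy) — i.e. shift-reflexivity.
A: fails — Rae but not Ree.
B: ✓.
C: fails — Rbf but not Rff.
Valid on: B.

B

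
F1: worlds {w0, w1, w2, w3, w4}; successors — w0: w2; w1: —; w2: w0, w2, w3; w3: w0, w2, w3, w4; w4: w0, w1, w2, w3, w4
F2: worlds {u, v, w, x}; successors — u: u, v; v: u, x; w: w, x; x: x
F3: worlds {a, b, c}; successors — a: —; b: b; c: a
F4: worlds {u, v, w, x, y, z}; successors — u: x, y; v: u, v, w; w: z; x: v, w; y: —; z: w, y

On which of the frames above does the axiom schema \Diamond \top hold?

F2

This is the axiom for seriality; its first-order frame correspondent is \forall x \exists y Rxy.
F1: fails — world w1 has no successor.
F2: ✓.
F3: fails — world a has no successor.
F4: fails — world y has no successor.
Valid on: F2.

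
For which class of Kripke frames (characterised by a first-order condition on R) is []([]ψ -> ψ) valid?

Shift-reflexivity

Suppose □(□ψ→ψ) is valid. Take Rxy and set V(ψ)={w : Ryw}. Then at y, □ψ holds; since □(□ψ→ψ) at x, □ψ→ψ at y, so ψ at y, i.e. Ryy.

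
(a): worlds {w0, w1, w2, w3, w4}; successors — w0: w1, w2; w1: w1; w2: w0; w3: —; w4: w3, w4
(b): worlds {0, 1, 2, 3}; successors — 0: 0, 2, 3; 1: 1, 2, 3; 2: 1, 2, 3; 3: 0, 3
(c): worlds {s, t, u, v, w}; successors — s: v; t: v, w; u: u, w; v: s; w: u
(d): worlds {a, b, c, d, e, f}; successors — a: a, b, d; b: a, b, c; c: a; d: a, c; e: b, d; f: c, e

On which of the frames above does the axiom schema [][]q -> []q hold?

(b)

This is the axiom for density; its first-order frame correspondent is forall x forall y (Rxy -> exists z (Rxz & Rzy)).
(a): fails — Rw0w2 but no z with Rw0z and Rzw2.
(b): condition met.
(c): fails — Rtv but no z with Rtz and Rzv.
(d): fails — Rdc but no z with Rdz and Rzc.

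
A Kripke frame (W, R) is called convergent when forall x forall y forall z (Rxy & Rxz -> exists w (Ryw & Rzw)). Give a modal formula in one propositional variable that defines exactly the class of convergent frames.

◇□p → □◇p

This is convergence; the standard corresponding axiom is .2: ◇□p → □◇p.
Suppose ◇□p→□◇p is valid. Take Rxy, Rxz and set V(p)={w : Ryw}. Then □p at y so ◇□p at x, so □◇p at x, so ◇p at z, giving w with Rzw and Ryw.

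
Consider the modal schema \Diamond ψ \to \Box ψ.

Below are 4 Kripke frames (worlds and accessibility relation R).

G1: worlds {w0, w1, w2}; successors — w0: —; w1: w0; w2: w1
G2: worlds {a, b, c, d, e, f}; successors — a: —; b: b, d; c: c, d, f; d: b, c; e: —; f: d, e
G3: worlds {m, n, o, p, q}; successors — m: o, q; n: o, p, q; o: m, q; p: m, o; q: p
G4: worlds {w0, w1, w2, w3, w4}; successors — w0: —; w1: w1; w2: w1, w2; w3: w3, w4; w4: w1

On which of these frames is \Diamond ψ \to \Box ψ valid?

Frame correspondent (Sahlqvist): \forall x \forall y \forall z (Rxy \wedge Rxz \to y = z) — i.e. partial functionality.
G1: condition met.
G2: fails — b sees both b and d.
G3: fails — m sees both o and q.
G4: fails — w2 sees both w1 and w2.

G1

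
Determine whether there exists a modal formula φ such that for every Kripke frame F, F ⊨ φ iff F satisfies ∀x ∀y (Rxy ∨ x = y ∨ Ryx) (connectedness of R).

Not modally definable

Any modally definable frame class is closed under disjoint unions.
Take 2 disjoint single-world reflexive frames: each is trivially connected, but their disjoint union has 2 worlds with no edge between distinct components, so it is not connected.
So no modal formula (or set of formulas) defines exactly the connected frames.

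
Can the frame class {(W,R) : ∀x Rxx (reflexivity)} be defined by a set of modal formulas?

This is a Sahlqvist condition; the T axiom □p → p defines it.
Suppose □p→p is valid. At any x set V(p)={w : Rxw}. Then □p holds at x, so p holds at x, i.e. Rxx.

Yes, by □p → p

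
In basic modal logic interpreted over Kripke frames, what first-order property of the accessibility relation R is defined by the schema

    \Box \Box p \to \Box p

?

Suppose □□p→□p is valid. Take Rxy and set V(p)={w : xR²w}. Then □□p at x, so □p at x, so p at y, i.e. ∃z(Rxz∧Rzy).
Conversely, any frame satisfying \forall x \forall y (Rxy \to \exists z (Rxz \wedge Rzy)) validates the schema.
Frame condition: \forall x \forall y (Rxy \to \exists z (Rxz \wedge Rzy)).

density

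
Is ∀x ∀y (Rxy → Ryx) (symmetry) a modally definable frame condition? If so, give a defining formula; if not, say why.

The condition is symmetry. A defining modal formula is r → □◇r.
Suppose r→□◇r is valid. Take Rxy and set V(r)={x}. Then r at x, so □◇r at x, so ◇r at y, so some z with Ryz has r; z=x, i.e. Ryx.

Yes — defined by r → □◇r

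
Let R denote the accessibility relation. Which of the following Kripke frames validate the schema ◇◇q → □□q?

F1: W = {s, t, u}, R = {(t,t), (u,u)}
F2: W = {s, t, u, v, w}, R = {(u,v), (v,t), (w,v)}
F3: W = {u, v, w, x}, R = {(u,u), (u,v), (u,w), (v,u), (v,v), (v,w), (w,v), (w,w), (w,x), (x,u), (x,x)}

F1, F2

Frame correspondent (Sahlqvist): ∀x ∀y ∀z ((xR²y ∧ xR²z) → ∃w (y = w ∧ z = w)) — i.e. a generalized confluence (Geach) condition.
F1: condition met.
F2: condition met.
F3: fails — uR²u, uR²v but u ≠ v.
Valid on: F1, F2.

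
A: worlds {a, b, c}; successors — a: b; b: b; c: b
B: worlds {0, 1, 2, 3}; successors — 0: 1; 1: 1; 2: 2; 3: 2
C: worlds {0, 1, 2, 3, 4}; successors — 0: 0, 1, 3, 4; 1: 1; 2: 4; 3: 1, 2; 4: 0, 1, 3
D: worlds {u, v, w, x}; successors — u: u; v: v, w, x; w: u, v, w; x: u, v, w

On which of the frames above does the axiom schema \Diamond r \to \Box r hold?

The schema corresponds to partial functionality: \forall x \forall y \forall z (Rxy \wedge Rxz \to y = z).
A: ✓.
B: ✓.
C: fails — 0 sees both 0 and 1.
D: fails — v sees both v and w.
Valid on: A, B.

A, B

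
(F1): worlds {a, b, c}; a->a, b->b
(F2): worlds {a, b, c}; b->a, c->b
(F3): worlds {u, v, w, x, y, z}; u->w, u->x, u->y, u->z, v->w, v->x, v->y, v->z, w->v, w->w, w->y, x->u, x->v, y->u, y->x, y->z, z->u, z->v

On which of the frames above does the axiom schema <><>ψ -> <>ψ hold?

(F1)

This is the axiom for transitivity; its first-order frame correspondent is forall x forall y forall z (Rxy & Ryz -> Rxz).
(F1): ✓.
(F2): fails — Rcb and Rba but not Rca.
(F3): fails — Ruz and Rzv but not Ruv.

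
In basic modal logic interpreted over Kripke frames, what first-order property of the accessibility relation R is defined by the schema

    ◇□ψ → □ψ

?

The Euclidean property

This is frame-equivalent to ◇ψ → □◇ψ (substitute ¬ψ for ψ and contrapose).
Suppose ◇ψ→□◇ψ is valid. Take Rxy, Rxz and set V(ψ)={y}. Then ◇ψ at x, so □◇ψ at x, so ◇ψ at z, so some w with Rzw has ψ; w=y, i.e. Rzy. By symmetry of the argument, Ryz.
The converse is a direct semantic check.
So the correspondent is the Euclidean property.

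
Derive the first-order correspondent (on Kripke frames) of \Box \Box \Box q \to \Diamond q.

This is a Sahlqvist (Geach-type) schema ◇^0□^3q → □^0◇^1q.
Minimal-valuation argument: fix x; take any y with xR^0y and any z with xR^0z. Set V(q) to the set of worlds R-reachable from y in exactly 3 steps. Then □^3q holds at y, so the antecedent holds at x; validity forces ◇^1q at z, giving a w with zR^1w and yR^3w.
First-order correspondent: \forall x \exists w (x R^3 w \wedge xRw).

\forall x \exists w (x R^3 w \wedge xRw)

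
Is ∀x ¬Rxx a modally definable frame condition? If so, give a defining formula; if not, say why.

If a class were modally definable it would be closed under surjective bounded morphisms (Goldblatt–Thomason).
The 3-cycle (worlds w0,w1,w2 with w0→w1→w2→w0) is irreflexive, and the map sending every world to a single reflexive point • is a surjective bounded morphism (forth: every edge maps to (•,•); back: every world has a successor). So any modal formula valid on the 3-cycle is also valid on the reflexive point, which is not irreflexive.
So the class is not modally definable.

No — not modally definable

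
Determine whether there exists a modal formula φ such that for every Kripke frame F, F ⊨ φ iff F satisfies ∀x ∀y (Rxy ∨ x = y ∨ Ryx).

Any modally definable frame class is closed under disjoint unions.
Take 3 disjoint single-world reflexive frames: each is trivially connected, but their disjoint union has 3 worlds with no edge between distinct components, so it is not connected.
Hence connectedness of R is not modally definable.

No — not modally definable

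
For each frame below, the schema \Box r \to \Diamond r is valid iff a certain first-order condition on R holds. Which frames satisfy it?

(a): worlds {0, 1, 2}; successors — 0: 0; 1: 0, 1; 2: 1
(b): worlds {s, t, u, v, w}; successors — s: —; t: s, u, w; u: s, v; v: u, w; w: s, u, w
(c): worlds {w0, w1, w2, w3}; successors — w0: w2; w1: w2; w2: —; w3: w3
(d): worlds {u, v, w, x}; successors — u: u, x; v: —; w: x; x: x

(a)

This is the axiom for seriality; its first-order frame correspondent is \forall x \exists y Rxy.
(a): condition met.
(b): fails — world s has no successor.
(c): fails — world w2 has no successor.
(d): fails — world v has no successor.
Valid on: (a).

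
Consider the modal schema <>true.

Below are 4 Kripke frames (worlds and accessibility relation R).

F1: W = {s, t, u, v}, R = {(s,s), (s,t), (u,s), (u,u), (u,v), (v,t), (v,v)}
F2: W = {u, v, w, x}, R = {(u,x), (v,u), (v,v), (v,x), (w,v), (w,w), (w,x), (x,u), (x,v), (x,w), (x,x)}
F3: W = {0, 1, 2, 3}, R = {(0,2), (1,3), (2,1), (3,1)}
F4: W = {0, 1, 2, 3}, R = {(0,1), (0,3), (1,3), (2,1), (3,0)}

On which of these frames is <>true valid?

Frame correspondent (Sahlqvist): forall x exists y Rxy — i.e. seriality.
F1: fails — world t has no successor.
F2: holds.
F3: holds.
F4: holds.

F2, F3, F4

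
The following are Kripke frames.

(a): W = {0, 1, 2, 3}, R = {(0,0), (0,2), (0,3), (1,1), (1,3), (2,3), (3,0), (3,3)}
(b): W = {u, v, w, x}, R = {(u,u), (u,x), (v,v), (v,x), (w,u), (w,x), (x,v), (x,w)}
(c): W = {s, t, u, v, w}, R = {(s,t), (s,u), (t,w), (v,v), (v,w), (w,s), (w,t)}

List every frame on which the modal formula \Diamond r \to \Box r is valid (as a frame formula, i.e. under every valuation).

none

This is the axiom for partial functionality; its first-order frame correspondent is \forall x \forall y \forall z (Rxy \wedge Rxz \to y = z).
(a): fails — 0 sees both 0 and 2.
(b): fails — u sees both u and x.
(c): fails — s sees both t and u.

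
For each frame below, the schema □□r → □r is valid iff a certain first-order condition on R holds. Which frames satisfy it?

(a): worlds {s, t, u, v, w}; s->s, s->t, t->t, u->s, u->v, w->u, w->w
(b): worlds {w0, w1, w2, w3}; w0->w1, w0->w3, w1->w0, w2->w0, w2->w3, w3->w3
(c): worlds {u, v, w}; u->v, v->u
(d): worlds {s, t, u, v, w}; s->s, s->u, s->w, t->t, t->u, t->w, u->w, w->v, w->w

(d)

Frame correspondent (Sahlqvist): ∀x ∀y (Rxy → ∃z (Rxz ∧ Rzy)) — i.e. density.
(a): fails — Ruv but no z with Ruz and Rzv.
(b): fails — Rw1w0 but no z with Rw1z and Rzw0.
(c): fails — Ruv but no z with Ruz and Rzv.
(d): condition met.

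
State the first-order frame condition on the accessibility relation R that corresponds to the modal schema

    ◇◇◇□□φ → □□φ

This is a Sahlqvist (Geach-type) schema ◇^3□^2φ → □^2◇^0φ.
First-order correspondent: ∀x ∀y ∀z ((xR³y ∧ xR²z) → ∃w (yR²w ∧ z = w)).

∀x ∀y ∀z ((xR³y ∧ xR²z) → ∃w (yR²w ∧ z = w))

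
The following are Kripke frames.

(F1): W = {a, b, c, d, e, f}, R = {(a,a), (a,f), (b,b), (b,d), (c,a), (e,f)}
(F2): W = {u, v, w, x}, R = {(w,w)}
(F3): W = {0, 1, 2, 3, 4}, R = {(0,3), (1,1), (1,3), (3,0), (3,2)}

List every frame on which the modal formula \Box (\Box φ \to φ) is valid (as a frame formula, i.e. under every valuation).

(F2)

This is the axiom for shift-reflexivity; its first-order frame correspondent is \forall x \forall y (Rxy \to Ryy).
(F1): fails — Ref but not Rff.
(F2): condition met.
(F3): fails — R32 but not R22.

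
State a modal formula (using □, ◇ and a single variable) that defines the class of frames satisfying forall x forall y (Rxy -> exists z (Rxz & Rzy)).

This is density; the standard corresponding axiom is C4: □□p → □p.
Suppose □□p→□p is valid. Take Rxy and set V(p)={w : xR²w}. Then □□p at x, so □p at x, so p at y, i.e. ∃z(Rxz∧Rzy).

□□p → □p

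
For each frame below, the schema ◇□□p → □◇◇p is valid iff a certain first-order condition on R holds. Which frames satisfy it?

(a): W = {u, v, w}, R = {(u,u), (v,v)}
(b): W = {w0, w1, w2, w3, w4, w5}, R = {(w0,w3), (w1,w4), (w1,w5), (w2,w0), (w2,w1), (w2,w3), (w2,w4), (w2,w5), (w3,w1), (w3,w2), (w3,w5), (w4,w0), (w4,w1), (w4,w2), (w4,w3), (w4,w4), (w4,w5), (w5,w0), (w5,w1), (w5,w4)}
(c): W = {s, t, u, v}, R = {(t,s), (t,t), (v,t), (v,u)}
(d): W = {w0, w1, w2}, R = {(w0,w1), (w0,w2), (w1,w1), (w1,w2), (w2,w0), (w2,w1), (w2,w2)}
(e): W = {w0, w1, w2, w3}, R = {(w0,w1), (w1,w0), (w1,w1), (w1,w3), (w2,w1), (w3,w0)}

(a), (b), (d), (e)

Frame correspondent (Sahlqvist): ∀x ∀y ∀z ((xRy ∧ xRz) → ∃w (yR²w ∧ zR²w)) — i.e. a generalized confluence (Geach) condition.
(a): holds.
(b): holds.
(c): fails — tRs, tRs but no w with sR²w and sR²w.
(d): holds.
(e): holds.
Valid on: (a), (b), (d), (e).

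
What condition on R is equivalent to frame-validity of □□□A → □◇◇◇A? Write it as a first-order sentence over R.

This is a Sahlqvist (Geach-type) schema ◇^0□^3A → □^1◇^3A.
Minimal-valuation argument: fix x; take any y with xR^0y and any z with xR^1z. Set V(A) to the set of worlds R-reachable from y in exactly 3 steps. Then □^3A holds at y, so the antecedent holds at x; validity forces ◇^3A at z, giving a w with zR^3w and yR^3w.
First-order correspondent: ∀x ∀z (xRz → ∃w (xR³w ∧ zR³w)).

∀x ∀z (xRz → ∃w (xR³w ∧ zR³w))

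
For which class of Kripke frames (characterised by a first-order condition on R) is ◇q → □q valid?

Suppose ◇q→□q is valid. Take Rxy, Rxz and set V(q)={y}. Then ◇q at x, so □q at x, so q at z, i.e. z=y.

partial functionality: ∀x ∀y ∀z (Rxy ∧ Rxz → y = z)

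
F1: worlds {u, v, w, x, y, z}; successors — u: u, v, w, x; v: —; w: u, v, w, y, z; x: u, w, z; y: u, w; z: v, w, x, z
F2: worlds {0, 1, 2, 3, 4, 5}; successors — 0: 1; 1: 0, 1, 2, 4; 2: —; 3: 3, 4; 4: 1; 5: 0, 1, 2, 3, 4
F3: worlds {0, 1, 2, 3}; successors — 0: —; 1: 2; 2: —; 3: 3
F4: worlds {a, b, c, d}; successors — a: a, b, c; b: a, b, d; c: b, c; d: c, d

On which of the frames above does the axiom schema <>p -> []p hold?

The schema corresponds to partial functionality: forall x forall y forall z (Rxy & Rxz -> y = z).
F1: fails — u sees both u and v.
F2: fails — 1 sees both 0 and 1.
F3: ✓.
F4: fails — a sees both a and b.
Valid on: F3.

F3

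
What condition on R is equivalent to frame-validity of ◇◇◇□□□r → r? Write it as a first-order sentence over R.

∀x ∀y (xR³y → ∃w (yR³w ∧ x = w))

This is a Sahlqvist (Geach-type) schema ◇^3□^3r → □^0◇^0r.
Minimal-valuation argument: fix x; take any y with xR^3y and any z with xR^0z. Set V(r) to the set of worlds R-reachable from y in exactly 3 steps. Then □^3r holds at y, so the antecedent holds at x; validity forces ◇^0r at z, giving a w with zR^0w and yR^3w.
First-order correspondent: ∀x ∀y (xR³y → ∃w (yR³w ∧ x = w)).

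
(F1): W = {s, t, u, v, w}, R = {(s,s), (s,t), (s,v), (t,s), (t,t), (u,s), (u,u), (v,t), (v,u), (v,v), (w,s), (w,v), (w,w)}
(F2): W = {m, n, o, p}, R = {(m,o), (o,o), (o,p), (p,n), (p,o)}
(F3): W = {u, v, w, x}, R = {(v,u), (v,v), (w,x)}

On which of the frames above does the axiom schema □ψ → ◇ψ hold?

This is the axiom for seriality; its first-order frame correspondent is ∀x ∃y Rxy.
(F1): satisfies the condition.
(F2): fails — world n has no successor.
(F3): fails — world u has no successor.

(F1)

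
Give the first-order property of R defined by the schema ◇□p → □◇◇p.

∀x ∀y ∀z ((xRy ∧ xRz) → ∃w (yRw ∧ zR²w))

This is a Sahlqvist (Geach-type) schema ◇^1□^1p → □^1◇^2p.
Minimal-valuation argument: fix x; take any y with xR^1y and any z with xR^1z. Set V(p) to the set of worlds R-reachable from y in exactly 1 step. Then □^1p holds at y, so the antecedent holds at x; validity forces ◇^2p at z, giving a w with zR^2w and yR^1w.
First-order correspondent: ∀x ∀y ∀z ((xRy ∧ xRz) → ∃w (yRw ∧ zR²w)).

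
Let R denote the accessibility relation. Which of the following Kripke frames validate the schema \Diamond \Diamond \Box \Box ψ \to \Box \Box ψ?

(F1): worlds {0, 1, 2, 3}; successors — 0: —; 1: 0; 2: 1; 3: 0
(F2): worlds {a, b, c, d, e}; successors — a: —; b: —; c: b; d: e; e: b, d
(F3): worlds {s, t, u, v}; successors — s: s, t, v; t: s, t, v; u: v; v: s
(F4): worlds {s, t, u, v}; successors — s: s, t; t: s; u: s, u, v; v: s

The schema corresponds to a generalized confluence (Geach) condition: \forall x \forall y \forall z ((x R^2 y \wedge x R^2 z) \to \exists w (y R^2 w \wedge z = w)).
(F1): fails — 2R²0, 2R²0 but no w with 0R²w and 0=w.
(F2): fails — dR²b, dR²b but no w with bR²w and b=w.
(F3): condition met.
(F4): fails — uR²s, uR²u but no w with sR²w and u=w.
Valid on: (F3).

(F3)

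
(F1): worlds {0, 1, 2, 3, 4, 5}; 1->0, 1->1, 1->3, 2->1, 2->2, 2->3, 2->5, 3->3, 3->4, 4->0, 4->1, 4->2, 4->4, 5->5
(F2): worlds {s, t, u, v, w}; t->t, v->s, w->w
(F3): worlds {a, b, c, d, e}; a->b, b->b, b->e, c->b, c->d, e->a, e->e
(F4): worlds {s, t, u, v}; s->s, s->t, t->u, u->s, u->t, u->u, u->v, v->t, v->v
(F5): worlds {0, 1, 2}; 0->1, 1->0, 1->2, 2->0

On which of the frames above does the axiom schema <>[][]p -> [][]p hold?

This is the axiom for a generalized confluence (Geach) condition; its first-order frame correspondent is forall x forall y forall z ((xRy & x R^2 z) -> exists w (y R^2 w & z = w)).
(F1): fails — 1R0, 1R²0 but no w with 0R²w and 0=w.
(F2): satisfies the condition.
(F3): fails — cRd, cR²b but no w with dR²w and b=w.
(F4): fails — uRs, uR²v but no w with sR²w and v=w.
(F5): fails — 0R1, 0R²2 but no w with 1R²w and 2=w.

(F2)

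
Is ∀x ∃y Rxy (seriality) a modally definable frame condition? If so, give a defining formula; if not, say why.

The condition is seriality. A defining modal formula is □r → ◇r.
Suppose □r→◇r is valid. At any x set V(r)=W. Then □r at x, so ◇r at x, so x has a successor.

Yes — defined by □r → ◇r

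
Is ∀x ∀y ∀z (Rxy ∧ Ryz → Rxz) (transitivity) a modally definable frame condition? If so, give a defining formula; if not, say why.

Yes: it is transitivity, defined by the 4 schema □r → □□r.
Suppose □r→□□r is valid. Take Rxy, Ryz and set V(r)={w : Rxw}. Then □r at x, so □□r at x, so □r at y, so r at z, i.e. Rxz.

Yes, by □r → □□r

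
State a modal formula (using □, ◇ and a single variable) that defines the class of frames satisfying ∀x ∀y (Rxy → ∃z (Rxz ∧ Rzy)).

This is density; the standard corresponding axiom is C4: □□s → □s.
Suppose □□s→□s is valid. Take Rxy and set V(s)={w : xR²w}. Then □□s at x, so □s at x, so s at y, i.e. ∃z(Rxz∧Rzy).

□□s → □s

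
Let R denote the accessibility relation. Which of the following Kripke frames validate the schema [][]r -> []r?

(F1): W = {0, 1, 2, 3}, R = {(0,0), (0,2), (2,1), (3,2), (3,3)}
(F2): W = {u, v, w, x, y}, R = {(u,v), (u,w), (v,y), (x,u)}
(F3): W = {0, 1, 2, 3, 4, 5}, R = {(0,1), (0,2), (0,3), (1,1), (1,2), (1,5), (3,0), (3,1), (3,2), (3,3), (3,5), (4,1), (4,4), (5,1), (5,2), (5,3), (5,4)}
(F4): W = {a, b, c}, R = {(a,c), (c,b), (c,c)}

(F3), (F4)

Frame correspondent (Sahlqvist): forall x forall y (Rxy -> exists z (Rxz & Rzy)) — i.e. density.
(F1): fails — R21 but no z with R2z and Rz1.
(F2): fails — Ruv but no z with Ruz and Rzv.
(F3): holds.
(F4): holds.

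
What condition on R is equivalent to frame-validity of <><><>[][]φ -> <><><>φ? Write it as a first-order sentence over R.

forall x forall y (x R^3 y -> exists w (y R^2 w & x R^3 w))

This is a Sahlqvist (Geach-type) schema ◇^3□^2φ → □^0◇^3φ.
Minimal-valuation argument: fix x; take any y with xR^3y and any z with xR^0z. Set V(φ) to the set of worlds R-reachable from y in exactly 2 steps. Then □^2φ holds at y, so the antecedent holds at x; validity forces ◇^3φ at z, giving a w with zR^3w and yR^2w.
First-order correspondent: forall x forall y (x R^3 y -> exists w (y R^2 w & x R^3 w)).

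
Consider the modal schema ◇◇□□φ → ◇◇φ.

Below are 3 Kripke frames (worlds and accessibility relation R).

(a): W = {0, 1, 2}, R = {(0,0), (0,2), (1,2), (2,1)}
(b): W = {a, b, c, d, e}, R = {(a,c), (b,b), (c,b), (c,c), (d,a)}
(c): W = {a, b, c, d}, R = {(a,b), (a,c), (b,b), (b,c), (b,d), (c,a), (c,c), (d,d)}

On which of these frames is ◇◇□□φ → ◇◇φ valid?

This is the axiom for a generalized confluence (Geach) condition; its first-order frame correspondent is ∀x ∀y (xR²y → ∃w (yR²w ∧ xR²w)).
(a): satisfies the condition.
(b): satisfies the condition.
(c): satisfies the condition.
Valid on: (a), (b), (c).

(a), (b), (c)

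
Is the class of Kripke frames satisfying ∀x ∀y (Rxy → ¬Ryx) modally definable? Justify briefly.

If a class were modally definable it would be closed under surjective bounded morphisms (Goldblatt–Thomason).
The 3-cycle (worlds a,b,c with a→b→c→a) is asymmetric. Mapping every world to a single reflexive point • is a surjective bounded morphism, and the reflexive point is not asymmetric (R•• but asymmetry requires ¬R••).
So no modal formula (or set of formulas) defines exactly the asymmetric frames.

Not definable by any modal formula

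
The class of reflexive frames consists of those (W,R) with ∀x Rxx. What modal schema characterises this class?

The condition is reflexivity. The T schema □r → r defines it.
Suppose □r→r is valid. At any x set V(r)={w : Rxw}. Then □r holds at x, so r holds at x, i.e. Rxx.

□r → r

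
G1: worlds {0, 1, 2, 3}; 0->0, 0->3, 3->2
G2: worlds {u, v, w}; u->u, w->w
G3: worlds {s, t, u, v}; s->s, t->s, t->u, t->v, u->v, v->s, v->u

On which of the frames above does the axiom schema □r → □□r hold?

G2

This is the axiom for transitivity; its first-order frame correspondent is ∀x ∀y ∀z (Rxy ∧ Ryz → Rxz).
G1: fails — R03 and R32 but not R02.
G2: ✓.
G3: fails — Ruv and Rvu but not Ruu.
Valid on: G2.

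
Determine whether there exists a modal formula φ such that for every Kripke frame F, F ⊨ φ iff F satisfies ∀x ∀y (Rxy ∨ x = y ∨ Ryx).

Modal frame validity is preserved under disjoint unions.
Take 2 disjoint single-world reflexive frames: each is trivially connected, but their disjoint union has 2 worlds with no edge between distinct components, so it is not connected.
Hence connectedness of R is not modally definable.

Not definable by any modal formula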